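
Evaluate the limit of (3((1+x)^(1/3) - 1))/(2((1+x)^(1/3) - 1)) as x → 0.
Both numerator and denominator → 0 as x → 0; this is a 0/0 indeterminate form.
Expand each to leading order near x = 0: numerator ~ x, denominator ~ 2·x/3.
The limit of the ratio is 3/2.

Final answer: 3/2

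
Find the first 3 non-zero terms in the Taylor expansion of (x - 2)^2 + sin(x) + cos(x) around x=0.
x^2/2 - 3·x + 5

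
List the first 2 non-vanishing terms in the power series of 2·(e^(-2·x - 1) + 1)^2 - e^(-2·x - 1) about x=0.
x·(-8·(e^(-1) + 1)·e^(-1) + 2·e^(-1)) - e^(-1) + 2·(e^(-1) + 1)^2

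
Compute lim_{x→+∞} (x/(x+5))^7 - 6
As x → +∞: x/(x+5) = 1/(1 + 5/x) → 1, and the 7th power of a limit-1 base also → 1; with the additive constant, 1 - 6 = -5.
Limit = -5.

Final answer: -5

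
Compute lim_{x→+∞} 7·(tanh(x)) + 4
Evaluate the dominant behaviour as x → +∞; each term tends to a finite value or vanishes.
Limit = 11.

Final answer: 11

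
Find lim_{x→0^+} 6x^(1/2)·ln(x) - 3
The product is a 0·∞ indeterminate form at x → 0⁺.
Rewrite the product as 6·ln(x) / x^(-1/2) and apply L'Hôpital, or use the standard hierarchy x^(-1/2) ≫ |ln x| as x → 0⁺.
The indeterminate product → 0, so the limit = -3.

Final answer: -3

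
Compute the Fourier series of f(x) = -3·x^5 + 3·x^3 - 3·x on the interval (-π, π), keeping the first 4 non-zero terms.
(-762 - 6·π^4 + 126·π^2)·sin(x) + (-18·π^2 + 30 + 3·π^4)·sin(2·x) + (-2·π^4 - 170/27 + 58·π^2/9)·sin(3·x) + (-27·π^2/8 + 177/64 + 3·π^4/2)·sin(4·x)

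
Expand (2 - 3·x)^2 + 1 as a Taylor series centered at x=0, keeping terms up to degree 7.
9·x^2 - 12·x + 5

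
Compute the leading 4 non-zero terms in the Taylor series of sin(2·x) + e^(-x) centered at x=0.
-3·x^3/2 + x^2/2 + x + 1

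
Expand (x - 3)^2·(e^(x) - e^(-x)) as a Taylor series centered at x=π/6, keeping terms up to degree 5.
(-324 - 36·π·e^(π/3) - π^2 + π^2·e^(π/3) + 36·π + 324·e^(π/3))·e^(-π/6)/36 + (-24·π·e^(π/3) - 48·π + π^2 + π^2·e^(π/3) + 108·e^(π/3) + 540)·e^(-π/6)·(x - π/6)/36 + (-828 - 12·π·e^(π/3) - 36·e^(π/3) - π^2 + π^2·e^(π/3) + 60·π)·e^(-π/6)·(x - π/6)^2/72 + (-108·e^(π/3) - 72·π + π^2 + π^2·e^(π/3) + 1188)·e^(-π/6)·(x - π/6)^3/216 + (-1620 - 108·e^(π/3) - π^2 + π^2·e^(π/3) + 12·π·e^(π/3) + 84·π)·e^(-π/6)·(x - π/6)^4/864 + (-96·π - 36·e^(π/3) + π^2 + π^2·e^(π/3) + 24·π·e^(π/3) + 2124)·e^(-π/6)·(x - π/6)^5/4320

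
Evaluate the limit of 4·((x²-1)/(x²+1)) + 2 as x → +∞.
Evaluate the dominant behaviour as x → +∞; each term tends to a finite value or vanishes.
Limit = 6.

Final answer: 6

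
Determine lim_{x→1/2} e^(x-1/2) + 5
Direct substitution at x = 1/2 gives 6.

Final answer: 6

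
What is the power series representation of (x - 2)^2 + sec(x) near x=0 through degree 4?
5·x^4/24 + 3·x^2/2 - 4·x + 5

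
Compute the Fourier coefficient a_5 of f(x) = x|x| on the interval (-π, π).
a_5 = (1/π) ∫_{-π}^{π} f(x)·cos(5x) dx.
Evaluate the integral (use parity and integration by parts as needed): a_5 = 0.

Final answer: 0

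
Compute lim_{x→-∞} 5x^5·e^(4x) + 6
The product is a 0·∞ indeterminate form at x → -∞.
Rewrite the product as 5x^5 / e^(-4x) (an ∞/∞ form) and apply L'Hôpital, or use the standard hierarchy e^(4|x|) ≫ |x^5| as x → -∞.
The indeterminate product → 0, so the limit = 6.

Final answer: 6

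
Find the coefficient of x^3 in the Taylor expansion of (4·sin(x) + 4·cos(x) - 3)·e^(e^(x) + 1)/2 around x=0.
Expand to order 3: (4·sin(x) + 4·cos(x) - 3)·e^(e^(x) + 1)/2 = 13·x^3·e^(2)/12 + 3·x^2·e^(2)/2 + 5·x·e^(2)/2 + e^(2)/2 + O(x^4).
The coefficient of x^3 is 13·e^(2)/12.

Final answer: 13·e^(2)/12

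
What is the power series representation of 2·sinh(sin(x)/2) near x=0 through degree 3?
-x^3/8 + x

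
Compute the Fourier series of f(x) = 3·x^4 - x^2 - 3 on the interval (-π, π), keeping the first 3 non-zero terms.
(148 - 24·π^2)·cos(x) + (-10 + 6·π^2)·cos(2·x) - π^2/3 - 3 + 3·π^4/5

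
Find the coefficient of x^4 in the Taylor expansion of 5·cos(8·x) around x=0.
Expand to order 4: 5·cos(8·x) = 2560·x^4/3 - 160·x^2 + 5 + O(x^5).
The coefficient of x^4 is 2560/3.

Final answer: 2560/3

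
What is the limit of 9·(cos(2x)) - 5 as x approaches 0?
Direct substitution at x = 0 gives 4.

Final answer: 4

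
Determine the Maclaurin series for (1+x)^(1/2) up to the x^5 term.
7·x^5/256 - 5·x^4/128 + x^3/16 - x^2/8 + x/2 + 1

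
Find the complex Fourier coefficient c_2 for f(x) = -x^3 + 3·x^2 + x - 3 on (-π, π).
Compute the real Fourier coefficients first: a_2 = 3, b_2 = -5/2 + π^2.
Then c_2 = (a_2 − i·b_2)/2 = 3/2 - i·π^2/2 + 5·i/4.

Final answer: 3/2 - i·π^2/2 + 5·i/4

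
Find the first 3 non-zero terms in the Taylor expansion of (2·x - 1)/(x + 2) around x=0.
-5·x^2/8 + 5·x/4 - 1/2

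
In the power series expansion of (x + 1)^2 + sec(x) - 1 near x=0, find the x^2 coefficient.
Expand to order 2: (x + 1)^2 + sec(x) - 1 = 3·x^2/2 + 2·x + 1 + O(x^3).
The coefficient of x^2 is 3/2.

Final answer: 3/2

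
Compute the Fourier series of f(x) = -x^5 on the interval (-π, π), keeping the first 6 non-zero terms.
(-240 - 2·π^4 + 40·π^2)·sin(x) + (-5·π^2 + 15/2 + π^4)·sin(2·x) + (-2·π^4/3 - 80/81 + 40·π^2/27)·sin(3·x) + (-5·π^2/8 + 15/64 + π^4/2)·sin(4·x) + (-2·π^4/5 - 48/625 + 8·π^2/25)·sin(5·x) + (-5·π^2/27 + 5/162 + π^4/3)·sin(6·x)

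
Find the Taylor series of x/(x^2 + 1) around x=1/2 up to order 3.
2/5 + 12·(x - 1/2)/25 - 88·(x - 1/2)^2/125 + 112·(x - 1/2)^3/625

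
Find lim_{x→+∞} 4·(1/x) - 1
Evaluate the dominant behaviour as x → +∞; each term tends to a finite value or vanishes.
Limit = -1.

Final answer: -1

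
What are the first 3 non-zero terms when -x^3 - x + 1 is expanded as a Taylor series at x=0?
-x^3 - x + 1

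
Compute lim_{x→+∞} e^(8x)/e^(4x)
This is an ∞/∞ indeterminate form as x → +∞.
Rewrite e^(8x)/e^(4x) = e^((8−4)x) = e^(4x); the exponent coefficient is 4 > 0 so e^(4x) → ∞.
Limit = ∞.

Final answer: ∞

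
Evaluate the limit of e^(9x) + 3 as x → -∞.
Evaluate the dominant behaviour as x → -∞; each term tends to a finite value or vanishes.
Limit = 3.

Final answer: 3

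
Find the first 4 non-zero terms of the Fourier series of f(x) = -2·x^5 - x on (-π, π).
(-482 - 4·π^4 + 80·π^2)·sin(x) + (-10·π^2 + 16 + 2·π^4)·sin(2·x) + (-4·π^4/3 - 214/81 + 80·π^2/27)·sin(3·x) + (-5·π^2/4 + 31/32 + π^4)·sin(4·x)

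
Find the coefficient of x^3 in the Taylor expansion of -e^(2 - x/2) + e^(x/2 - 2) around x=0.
Expand to order 3: -e^(2 - x/2) + e^(x/2 - 2) = x^3·(e^(-2)/48 + e^(2)/48) + x^2·(-e^(2)/8 + e^(-2)/8) + x·(e^(-2)/2 + e^(2)/2) - e^(2) + e^(-2) + O(x^4).
The coefficient of x^3 is e^(-2)/48 + e^(2)/48.

Final answer: e^(-2)/48 + e^(2)/48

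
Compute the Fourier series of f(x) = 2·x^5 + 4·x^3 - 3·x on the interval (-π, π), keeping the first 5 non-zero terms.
(-72·π^2 + 4·π^4 + 426)·sin(x) + (-2·π^4 - 6 + 6·π^2)·sin(2·x) + (-8·π^2/27 - 146/81 + 4·π^4/3)·sin(3·x) + (-π^4 - 3·π^2/4 + 57/32)·sin(4·x) + (-894/625 + 24·π^2/25 + 4·π^4/5)·sin(5·x)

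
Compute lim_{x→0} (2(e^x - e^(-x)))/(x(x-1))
Both numerator and denominator → 0 as x → 0; this is a 0/0 indeterminate form.
Expand each to leading order near x = 0: numerator ~ 4·x, denominator ~ -x.
The limit of the ratio is -4.

Final answer: -4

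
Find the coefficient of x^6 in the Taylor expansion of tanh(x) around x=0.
Expand to order 6: tanh(x) = 2·x^5/15 - x^3/3 + x + O(x^7).
The coefficient of x^6 is 0.

Final answer: 0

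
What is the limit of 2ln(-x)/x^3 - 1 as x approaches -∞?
The quotient is an ∞/∞ indeterminate form as x → -∞.
Compare growth rates of the dominant terms (exponentials ≫ polynomials ≫ logarithms), or apply L'Hôpital's rule; the quotient → 0.
Adding the constant: 0 - 1 = -1. Limit = -1.

Final answer: -1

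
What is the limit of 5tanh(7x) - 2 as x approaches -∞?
Evaluate the dominant behaviour as x → -∞; each term tends to a finite value or vanishes.
Limit = -7.

Final answer: -7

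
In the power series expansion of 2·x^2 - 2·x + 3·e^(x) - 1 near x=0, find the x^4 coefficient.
Expand to order 4: 2·x^2 - 2·x + 3·e^(x) - 1 = x^4/8 + x^3/2 + 7·x^2/2 + x + 2 + O(x^5).
The coefficient of x^4 is 1/8.

Final answer: 1/8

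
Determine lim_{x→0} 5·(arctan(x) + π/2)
Direct substitution at x = 0 gives 5·π/2.

Final answer: 5·π/2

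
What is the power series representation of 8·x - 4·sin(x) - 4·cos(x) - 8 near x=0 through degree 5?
-x^5/30 - x^4/6 + 2·x^3/3 + 2·x^2 + 4·x - 12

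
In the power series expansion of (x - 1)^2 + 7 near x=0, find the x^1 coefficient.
Expand to order 1: (x - 1)^2 + 7 = 8 - 2·x + O(x^2).
The coefficient of x^1 is -2.

Final answer: -2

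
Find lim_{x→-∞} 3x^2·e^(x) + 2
The product is a 0·∞ indeterminate form at x → -∞.
Rewrite the product as 3x^2 / e^(-x) (an ∞/∞ form) and apply L'Hôpital, or use the standard hierarchy e^(|x|) ≫ |x^2| as x → -∞.
The indeterminate product → 0, so the limit = 2.

Final answer: 2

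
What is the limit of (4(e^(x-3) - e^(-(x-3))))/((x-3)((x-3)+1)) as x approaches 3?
Both numerator and denominator → 0 as x → 3; this is a 0/0 indeterminate form.
Expand each to leading order near x = 3: numerator ~ 8·(x - 3), denominator ~ (x - 3).
The limit of the ratio is 8.

Final answer: 8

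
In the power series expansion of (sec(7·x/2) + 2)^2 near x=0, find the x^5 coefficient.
Expand to order 5: (sec(7·x/2) + 2)^2 = 7203·x^4/32 + 147·x^2/4 + 9 + O(x^6).
The coefficient of x^5 is 0.

Final answer: 0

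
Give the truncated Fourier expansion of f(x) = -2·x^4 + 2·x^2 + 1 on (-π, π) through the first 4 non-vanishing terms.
(-104 + 16·π^2)·cos(x) + (8 - 4·π^2)·cos(2·x) + (-56/27 + 16·π^2/9)·cos(3·x) - 2·π^4/5 + 1 + 2·π^2/3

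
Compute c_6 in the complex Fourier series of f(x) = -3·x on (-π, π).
Compute the real Fourier coefficients first: a_6 = 0, b_6 = 1.
Then c_6 = (a_6 − i·b_6)/2 = -i/2.

Final answer: -i/2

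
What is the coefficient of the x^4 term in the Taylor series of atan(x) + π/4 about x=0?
Expand to order 4: atan(x) + π/4 = -x^3/3 + x + π/4 + O(x^5).
The coefficient of x^4 is 0.

Final answer: 0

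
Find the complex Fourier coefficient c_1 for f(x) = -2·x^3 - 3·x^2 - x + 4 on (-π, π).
Compute the real Fourier coefficients first: a_1 = 12, b_1 = 22 - 4·π^2.
Then c_1 = (a_1 − i·b_1)/2 = 6 - 11·i + 2·i·π^2.

Final answer: 6 - 11·i + 2·i·π^2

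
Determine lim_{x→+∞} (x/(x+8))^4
As x → +∞: x/(x+8) = 1/(1 + 8/x) → 1, and the 4th power of a limit-1 base also → 1.
Limit = 1.

Final answer: 1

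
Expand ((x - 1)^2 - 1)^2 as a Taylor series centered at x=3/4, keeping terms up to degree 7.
225/256 + 15·(x - 3/4)/16 - 13·(x - 3/4)^2/8 - (x - 3/4)^3 + (x - 3/4)^4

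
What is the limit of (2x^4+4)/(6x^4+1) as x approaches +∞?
This is an ∞/∞ indeterminate form as x → +∞.
Divide numerator and denominator by x^4 and let the lower-order terms vanish; the leading terms give 2/6 = 1/3.
Limit = 1/3.

Final answer: 1/3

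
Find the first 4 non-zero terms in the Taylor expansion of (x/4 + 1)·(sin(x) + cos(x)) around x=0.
-7·x^3/24 - x^2/4 + 5·x/4 + 1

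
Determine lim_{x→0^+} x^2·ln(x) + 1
The product is a 0·∞ indeterminate form at x → 0⁺.
Rewrite the product as ln(x) / x^(-2) and apply L'Hôpital, or use the standard hierarchy x^(-2) ≫ |ln x| as x → 0⁺.
The indeterminate product → 0, so the limit = 1.

Final answer: 1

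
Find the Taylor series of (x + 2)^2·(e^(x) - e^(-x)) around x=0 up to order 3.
10·x^3/3 + 8·x^2 + 8·x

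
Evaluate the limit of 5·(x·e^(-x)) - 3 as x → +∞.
Evaluate the dominant behaviour as x → +∞; each term tends to a finite value or vanishes.
Limit = -3.

Final answer: -3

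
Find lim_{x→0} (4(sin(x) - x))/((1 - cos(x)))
Both numerator and denominator → 0 as x → 0; this is a 0/0 indeterminate form.
Expand each to leading order near x = 0: numerator ~ -2·x^3/3, denominator ~ x^2/2.
The limit of the ratio is 0.

Final answer: 0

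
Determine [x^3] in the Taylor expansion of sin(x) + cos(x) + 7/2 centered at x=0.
Expand to order 3: sin(x) + cos(x) + 7/2 = -x^3/6 - x^2/2 + x + 9/2 + O(x^4).
The coefficient of x^3 is -1/6.

Final answer: -1/6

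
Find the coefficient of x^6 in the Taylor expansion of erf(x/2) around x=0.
Expand to order 6: erf(x/2) = x^5/(160·√(π)) - x^3/(12·√(π)) + x/√(π) + O(x^7).
The coefficient of x^6 is 0.

Final answer: 0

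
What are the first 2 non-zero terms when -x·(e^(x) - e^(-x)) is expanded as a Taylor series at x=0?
-x^4/3 - 2·x^2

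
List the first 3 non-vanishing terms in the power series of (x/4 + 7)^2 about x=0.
x^2/16 + 7·x/2 + 49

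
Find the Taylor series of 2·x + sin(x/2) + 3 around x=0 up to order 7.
-x^7/645120 + x^5/3840 - x^3/48 + 5·x/2 + 3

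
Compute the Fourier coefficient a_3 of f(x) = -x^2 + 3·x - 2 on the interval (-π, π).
a_3 = (1/π) ∫_{-π}^{π} f(x)·cos(3x) dx.
Evaluate the integral (use parity and integration by parts as needed): a_3 = 4/9.

Final answer: 4/9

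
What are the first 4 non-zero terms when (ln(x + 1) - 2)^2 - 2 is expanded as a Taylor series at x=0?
-7·x^3/3 + 3·x^2 - 4·x + 2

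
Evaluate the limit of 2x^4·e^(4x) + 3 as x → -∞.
The product is a 0·∞ indeterminate form at x → -∞.
Rewrite the product as 2x^4 / e^(-4x) (an ∞/∞ form) and apply L'Hôpital, or use the standard hierarchy e^(4|x|) ≫ |x^4| as x → -∞.
The indeterminate product → 0, so the limit = 3.

Final answer: 3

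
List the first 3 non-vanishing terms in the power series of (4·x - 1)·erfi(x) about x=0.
-2·x^3/(3·√(π)) + 8·x^2/√(π) - 2·x/√(π)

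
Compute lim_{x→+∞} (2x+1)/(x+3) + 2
Evaluate the dominant behaviour as x → +∞; each term tends to a finite value or vanishes.
Limit = 4.

Final answer: 4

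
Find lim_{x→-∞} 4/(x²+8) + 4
Evaluate the dominant behaviour as x → -∞; each term tends to a finite value or vanishes.
Limit = 4.

Final answer: 4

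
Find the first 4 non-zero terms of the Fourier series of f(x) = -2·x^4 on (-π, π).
(-96 + 16·π^2)·cos(x) + (6 - 4·π^2)·cos(2·x) + (-32/27 + 16·π^2/9)·cos(3·x) - 2·π^4/5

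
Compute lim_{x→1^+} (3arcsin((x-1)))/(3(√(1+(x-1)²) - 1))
Both numerator and denominator → 0 as x → 1^+; this is a 0/0 indeterminate form.
Expand each to leading order near x = 1: numerator ~ 3·(x - 1), denominator ~ 3·(x - 1)^2/2.
The limit of the ratio is ∞.

Final answer: ∞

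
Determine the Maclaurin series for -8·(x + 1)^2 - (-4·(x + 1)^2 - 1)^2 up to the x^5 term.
-16·x^4 - 64·x^3 - 112·x^2 - 96·x - 33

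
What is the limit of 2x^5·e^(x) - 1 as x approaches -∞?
The product is a 0·∞ indeterminate form at x → -∞.
Rewrite the product as 2x^5 / e^(-x) (an ∞/∞ form) and apply L'Hôpital, or use the standard hierarchy e^(|x|) ≫ |x^5| as x → -∞.
The indeterminate product → 0, so the limit = -1.

Final answer: -1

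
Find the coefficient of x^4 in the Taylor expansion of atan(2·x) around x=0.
Expand to order 4: atan(2·x) = -8·x^3/3 + 2·x + O(x^5).
The coefficient of x^4 is 0.

Final answer: 0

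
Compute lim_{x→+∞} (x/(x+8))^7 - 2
As x → +∞: x/(x+8) = 1/(1 + 8/x) → 1, and the 7th power of a limit-1 base also → 1; with the additive constant, 1 - 2 = -1.
Limit = -1.

Final answer: -1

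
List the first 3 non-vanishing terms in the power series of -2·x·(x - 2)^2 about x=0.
-2·x^3 + 8·x^2 - 8·x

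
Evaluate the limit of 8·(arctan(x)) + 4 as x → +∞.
Evaluate the dominant behaviour as x → +∞; each term tends to a finite value or vanishes.
Limit = 4 + 4·π.

Final answer: 4 + 4·π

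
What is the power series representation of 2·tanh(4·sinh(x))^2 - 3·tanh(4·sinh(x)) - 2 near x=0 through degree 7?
973663·x^7/420 + 129088·x^6/45 - 3777·x^5/10 - 992·x^4/3 + 62·x^3 + 32·x^2 - 12·x - 2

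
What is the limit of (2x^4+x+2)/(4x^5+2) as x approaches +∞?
This is an ∞/∞ indeterminate form as x → +∞.
Divide numerator and denominator by x^5 and let the lower-order terms vanish; the numerator's degree 4 is below the denominator's degree 5, so the quotient → 0.
Limit = 0.

Final answer: 0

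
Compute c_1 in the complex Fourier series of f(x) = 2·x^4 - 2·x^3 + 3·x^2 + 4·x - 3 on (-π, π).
Compute the real Fourier coefficients first: a_1 = 84 - 16·π^2, b_1 = 32 - 4·π^2.
Then c_1 = (a_1 − i·b_1)/2 = -8·π^2 + 42 - 16·i + 2·i·π^2.

Final answer: -8·π^2 + 42 - 16·i + 2·i·π^2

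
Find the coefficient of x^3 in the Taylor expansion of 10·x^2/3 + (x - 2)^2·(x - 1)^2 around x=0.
Expand to order 3: 10·x^2/3 + (x - 2)^2·(x - 1)^2 = -6·x^3 + 49·x^2/3 - 12·x + 4 + O(x^4).
The coefficient of x^3 is -6.

Final answer: -6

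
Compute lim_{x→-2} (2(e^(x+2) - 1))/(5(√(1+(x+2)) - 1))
Both numerator and denominator → 0 as x → -2; this is a 0/0 indeterminate form.
Expand each to leading order near x = -2: numerator ~ 2·(x + 2), denominator ~ 5·(x + 2)/2.
The limit of the ratio is 4/5.

Final answer: 4/5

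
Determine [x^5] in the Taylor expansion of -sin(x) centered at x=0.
Expand to order 5: -sin(x) = -x^5/120 + x^3/6 - x + O(x^6).
The coefficient of x^5 is -1/120.

Final answer: -1/120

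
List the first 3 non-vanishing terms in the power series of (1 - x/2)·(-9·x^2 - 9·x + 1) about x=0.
-9·x^2/2 - 19·x/2 + 1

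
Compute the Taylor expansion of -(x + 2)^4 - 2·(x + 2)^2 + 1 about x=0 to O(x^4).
-8·x^3 - 26·x^2 - 40·x - 23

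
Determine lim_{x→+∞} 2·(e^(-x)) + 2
Evaluate the dominant behaviour as x → +∞; each term tends to a finite value or vanishes.
Limit = 2.

Final answer: 2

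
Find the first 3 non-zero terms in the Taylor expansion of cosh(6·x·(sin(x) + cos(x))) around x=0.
36·x^3 + 18·x^2 + 1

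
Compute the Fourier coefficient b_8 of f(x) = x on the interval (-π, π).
b_8 = (1/π) ∫_{-π}^{π} f(x)·sin(8x) dx.
Evaluate the integral (use parity and integration by parts as needed): b_8 = -1/4.

Final answer: -1/4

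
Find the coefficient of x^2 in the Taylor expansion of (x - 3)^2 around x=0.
Expand to order 2: (x - 3)^2 = x^2 - 6·x + 9 + O(x^3).
The coefficient of x^2 is 1.

Final answer: 1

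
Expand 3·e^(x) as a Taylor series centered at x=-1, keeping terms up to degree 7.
3·e^(-1) + 3·e^(-1)·(x + 1) + 3·e^(-1)·(x + 1)^2/2 + e^(-1)·(x + 1)^3/2 + e^(-1)·(x + 1)^4/8 + e^(-1)·(x + 1)^5/40 + e^(-1)·(x + 1)^6/240 + e^(-1)·(x + 1)^7/1680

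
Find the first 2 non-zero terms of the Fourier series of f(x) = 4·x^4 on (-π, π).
(192 - 32·π^2)·cos(x) + 4·π^4/5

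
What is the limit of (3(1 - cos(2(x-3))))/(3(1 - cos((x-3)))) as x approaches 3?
Both numerator and denominator → 0 as x → 3; this is a 0/0 indeterminate form.
Expand each to leading order near x = 3: numerator ~ 6·(x - 3)^2, denominator ~ 3·(x - 3)^2/2.
The limit of the ratio is 4.

Final answer: 4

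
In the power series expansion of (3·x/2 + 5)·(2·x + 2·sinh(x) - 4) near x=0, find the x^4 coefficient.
Expand to order 4: (3·x/2 + 5)·(2·x + 2·sinh(x) - 4) = x^4/2 + 5·x^3/3 + 6·x^2 + 14·x - 20 + O(x^5).
The coefficient of x^4 is 1/2.

Final answer: 1/2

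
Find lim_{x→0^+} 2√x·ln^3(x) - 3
The product is a 0·∞ indeterminate form at x → 0⁺.
Rewrite the product as 2·ln^3(x) / x^(-1/2) and apply L'Hôpital, or use the standard hierarchy x^(-1/2) ≫ |ln x|^3 as x → 0⁺.
The indeterminate product → 0, so the limit = -3.

Final answer: -3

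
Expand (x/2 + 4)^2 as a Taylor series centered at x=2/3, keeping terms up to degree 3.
169/9 + 13·(x - 2/3)/3 + (x - 2/3)^2/4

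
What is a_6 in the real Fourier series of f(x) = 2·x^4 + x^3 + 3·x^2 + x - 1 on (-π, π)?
a_6 = (1/π) ∫_{-π}^{π} f(x)·cos(6x) dx.
Evaluate the integral (use parity and integration by parts as needed): a_6 = 7/27 + 4·π^2/9.

Final answer: 7/27 + 4·π^2/9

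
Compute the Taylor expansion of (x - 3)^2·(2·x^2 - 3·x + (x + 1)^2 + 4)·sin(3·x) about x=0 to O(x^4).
-177·x^3/2 - 117·x^2 + 135·x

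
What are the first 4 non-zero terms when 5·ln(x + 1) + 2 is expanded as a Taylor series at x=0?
5·x^3/3 - 5·x^2/2 + 5·x + 2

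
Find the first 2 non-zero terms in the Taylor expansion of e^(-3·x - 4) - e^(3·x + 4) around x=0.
x·(-3·e^(4) - 3·e^(-4)) - e^(4) + e^(-4)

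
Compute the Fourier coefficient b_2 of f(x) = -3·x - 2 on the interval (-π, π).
b_2 = (1/π) ∫_{-π}^{π} f(x)·sin(2x) dx.
Evaluate the integral (use parity and integration by parts as needed): b_2 = 3.

Final answer: 3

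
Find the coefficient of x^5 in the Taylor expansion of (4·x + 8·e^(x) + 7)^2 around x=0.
Expand to order 5: (4·x + 8·e^(x) + 7)^2 = 62·x^5/3 + 58·x^4 + 136·x^3 + 264·x^2 + 360·x + 225 + O(x^6).
The coefficient of x^5 is 62/3.

Final answer: 62/3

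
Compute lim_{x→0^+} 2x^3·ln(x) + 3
The product is a 0·∞ indeterminate form at x → 0⁺.
Rewrite the product as 2·ln(x) / x^(-3) and apply L'Hôpital, or use the standard hierarchy x^(-3) ≫ |ln x| as x → 0⁺.
The indeterminate product → 0, so the limit = 3.

Final answer: 3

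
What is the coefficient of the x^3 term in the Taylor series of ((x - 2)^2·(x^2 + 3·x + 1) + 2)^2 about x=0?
Expand to order 3: ((x - 2)^2·(x^2 + 3·x + 1) + 2)^2 = -124·x^3 - 20·x^2 + 96·x + 36 + O(x^4).
The coefficient of x^3 is -124.

Final answer: -124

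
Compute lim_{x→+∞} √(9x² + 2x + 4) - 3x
As x → +∞: multiply by the conjugate to get (2x+4)/(√(9x²+2x+4)+3x); the denominator ~ 6x, so the limit is 2/6 = 1/3.
Limit = 1/3.

Final answer: 1/3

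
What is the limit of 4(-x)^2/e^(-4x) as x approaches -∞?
This is an ∞/∞ indeterminate form as x → -∞.
Compare growth rates of the dominant terms (exponentials ≫ polynomials ≫ logarithms), or apply L'Hôpital's rule; the quotient → 0.
Limit = 0.

Final answer: 0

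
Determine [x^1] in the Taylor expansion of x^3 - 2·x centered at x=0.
Expand to order 1: x^3 - 2·x = -2·x + O(x^2).
The coefficient of x^1 is -2.

Final answer: -2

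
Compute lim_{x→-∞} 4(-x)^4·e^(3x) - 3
The product is a 0·∞ indeterminate form at x → -∞.
Rewrite the product as 4(-x)^4 / e^(-3x) (an ∞/∞ form) and apply L'Hôpital, or use the standard hierarchy e^(3|x|) ≫ |(-x)^4| as x → -∞.
The indeterminate product → 0, so the limit = -3.

Final answer: -3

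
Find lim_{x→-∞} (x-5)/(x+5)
Evaluate the dominant behaviour as x → -∞; each term tends to a finite value or vanishes.
Limit = 1.

Final answer: 1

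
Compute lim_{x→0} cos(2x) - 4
Direct substitution at x = 0 gives -3.

Final answer: -3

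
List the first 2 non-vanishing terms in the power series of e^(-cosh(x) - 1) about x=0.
-x^2·e^(-2)/2 + e^(-2)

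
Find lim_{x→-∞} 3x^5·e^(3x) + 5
The product is a 0·∞ indeterminate form at x → -∞.
Rewrite the product as 3x^5 / e^(-3x) (an ∞/∞ form) and apply L'Hôpital, or use the standard hierarchy e^(3|x|) ≫ |x^5| as x → -∞.
The indeterminate product → 0, so the limit = 5.

Final answer: 5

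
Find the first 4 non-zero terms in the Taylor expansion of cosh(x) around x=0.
x^6/720 + x^4/24 + x^2/2 + 1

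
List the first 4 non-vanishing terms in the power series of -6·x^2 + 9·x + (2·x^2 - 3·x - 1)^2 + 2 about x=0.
-12·x^3 - x^2 + 15·x + 3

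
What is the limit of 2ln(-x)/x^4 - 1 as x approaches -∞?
The quotient is an ∞/∞ indeterminate form as x → -∞.
Compare growth rates of the dominant terms (exponentials ≫ polynomials ≫ logarithms), or apply L'Hôpital's rule; the quotient → 0.
Adding the constant: 0 - 1 = -1. Limit = -1.

Final answer: -1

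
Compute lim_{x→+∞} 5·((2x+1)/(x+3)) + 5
Evaluate the dominant behaviour as x → +∞; each term tends to a finite value or vanishes.
Limit = 15.

Final answer: 15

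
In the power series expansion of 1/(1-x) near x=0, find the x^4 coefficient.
Expand to order 4: 1/(1-x) = x^4 + x^3 + x^2 + x + 1 + O(x^5).
The coefficient of x^4 is 1.

Final answer: 1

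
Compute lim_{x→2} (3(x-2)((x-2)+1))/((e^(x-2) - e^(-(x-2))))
Both numerator and denominator → 0 as x → 2; this is a 0/0 indeterminate form.
Expand each to leading order near x = 2: numerator ~ 3·(x - 2), denominator ~ 2·(x - 2).
The limit of the ratio is 3/2.

Final answer: 3/2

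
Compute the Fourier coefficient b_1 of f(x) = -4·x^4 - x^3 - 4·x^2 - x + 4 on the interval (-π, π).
b_1 = (1/π) ∫_{-π}^{π} f(x)·sin(1x) dx.
Evaluate the integral (use parity and integration by parts as needed): b_1 = 10 - 2·π^2.

Final answer: 10 - 2·π^2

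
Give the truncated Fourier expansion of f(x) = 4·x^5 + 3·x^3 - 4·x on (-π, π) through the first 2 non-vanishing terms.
(-154·π^2 + 8·π^4 + 916)·sin(x) + (-4·π^4 - 43/2 + 17·π^2)·sin(2·x)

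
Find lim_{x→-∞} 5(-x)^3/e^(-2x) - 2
The quotient is an ∞/∞ indeterminate form as x → -∞.
Compare growth rates of the dominant terms (exponentials ≫ polynomials ≫ logarithms), or apply L'Hôpital's rule; the quotient → 0.
Adding the constant: 0 - 2 = -2. Limit = -2.

Final answer: -2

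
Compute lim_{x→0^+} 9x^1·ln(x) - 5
The product is a 0·∞ indeterminate form at x → 0⁺.
Rewrite the product as 9·ln(x) / x^(-1) and apply L'Hôpital, or use the standard hierarchy x^(-1) ≫ |ln x| as x → 0⁺.
The indeterminate product → 0, so the limit = -5.

Final answer: -5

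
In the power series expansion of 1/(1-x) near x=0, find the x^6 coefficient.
Expand to order 6: 1/(1-x) = x^6 + x^5 + x^4 + x^3 + x^2 + x + 1 + O(x^7).
The coefficient of x^6 is 1.

Final answer: 1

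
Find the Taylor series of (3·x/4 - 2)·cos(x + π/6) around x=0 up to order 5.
x^5·(1/120 + √(3)/64) + x^4·(1/16 - √(3)/24) + x^3·(-3·√(3)/16 - 1/6) + x^2·(-3/8 + √(3)/2) + x·(3·√(3)/8 + 1) - √(3)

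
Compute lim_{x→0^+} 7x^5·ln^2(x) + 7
The product is a 0·∞ indeterminate form at x → 0⁺.
Rewrite the product as 7·ln^2(x) / x^(-5) and apply L'Hôpital, or use the standard hierarchy x^(-5) ≫ |ln x|^2 as x → 0⁺.
The indeterminate product → 0, so the limit = 7.

Final answer: 7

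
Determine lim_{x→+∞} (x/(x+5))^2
As x → +∞: x/(x+5) = 1/(1 + 5/x) → 1, and the 2nd power of a limit-1 base also → 1.
Limit = 1.

Final answer: 1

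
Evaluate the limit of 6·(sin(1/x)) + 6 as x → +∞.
Evaluate the dominant behaviour as x → +∞; each term tends to a finite value or vanishes.
Limit = 6.

Final answer: 6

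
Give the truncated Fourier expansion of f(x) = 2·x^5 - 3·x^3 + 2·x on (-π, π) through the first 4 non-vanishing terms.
(-86·π^2 + 4·π^4 + 520)·sin(x) + (-2·π^4 - 43/2 + 13·π^2)·sin(2·x) + (-134·π^2/27 + 376/81 + 4·π^4/3)·sin(3·x) + (-π^4 - 65/32 + 11·π^2/4)·sin(4·x)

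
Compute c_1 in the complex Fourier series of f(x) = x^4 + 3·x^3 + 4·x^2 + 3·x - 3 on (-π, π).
Compute the real Fourier coefficients first: a_1 = 32 - 8·π^2, b_1 = -30 + 6·π^2.
Then c_1 = (a_1 − i·b_1)/2 = -4·π^2 + 16 - 3·i·π^2 + 15·i.

Final answer: -4·π^2 + 16 - 3·i·π^2 + 15·i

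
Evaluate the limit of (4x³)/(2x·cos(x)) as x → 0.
Both numerator and denominator → 0 as x → 0; this is a 0/0 indeterminate form.
Expand each to leading order near x = 0: numerator ~ 4·x^3, denominator ~ 2·x.
The limit of the ratio is 0.

Final answer: 0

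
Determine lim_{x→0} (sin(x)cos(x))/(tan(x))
Both numerator and denominator → 0 as x → 0; this is a 0/0 indeterminate form.
Expand each to leading order near x = 0: numerator ~ x, denominator ~ x.
The limit of the ratio is 1.

Final answer: 1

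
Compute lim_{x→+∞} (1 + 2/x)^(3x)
As x → +∞: write (1 + 2/x)^(3x) = ((1 + 2/x)^x)^3 → (e^2)^3 = e^6.
Limit = e^(6).

Final answer: e^(6)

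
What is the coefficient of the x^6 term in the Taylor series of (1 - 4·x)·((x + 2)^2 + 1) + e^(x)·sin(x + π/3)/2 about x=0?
-1/360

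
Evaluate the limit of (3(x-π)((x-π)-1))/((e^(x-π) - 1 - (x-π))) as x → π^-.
Both numerator and denominator → 0 as x → π^-; this is a 0/0 indeterminate form.
Expand each to leading order near x = π: numerator ~ -3·(x - π), denominator ~ (x - π)^2/2.
The limit of the ratio is ∞.

Final answer: ∞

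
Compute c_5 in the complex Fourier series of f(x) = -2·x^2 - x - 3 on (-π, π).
Compute the real Fourier coefficients first: a_5 = 8/25, b_5 = -2/5.
Then c_5 = (a_5 − i·b_5)/2 = 4/25 + i/5.

Final answer: 4/25 + i/5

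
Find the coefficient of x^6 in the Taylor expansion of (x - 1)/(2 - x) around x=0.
Expand to order 6: (x - 1)/(2 - x) = x^6/128 + x^5/64 + x^4/32 + x^3/16 + x^2/8 + x/4 - 1/2 + O(x^7).
The coefficient of x^6 is 1/128.

Final answer: 1/128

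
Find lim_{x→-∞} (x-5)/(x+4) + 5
Evaluate the dominant behaviour as x → -∞; each term tends to a finite value or vanishes.
Limit = 6.

Final answer: 6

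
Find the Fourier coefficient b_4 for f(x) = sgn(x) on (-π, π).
b_4 = (1/π) ∫_{-π}^{π} f(x)·sin(4x) dx.
Evaluate the integral (use parity and integration by parts as needed): b_4 = 0.

Final answer: 0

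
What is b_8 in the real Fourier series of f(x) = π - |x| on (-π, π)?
b_8 = (1/π) ∫_{-π}^{π} f(x)·sin(8x) dx.
Evaluate the integral (use parity and integration by parts as needed): b_8 = 0.

Final answer: 0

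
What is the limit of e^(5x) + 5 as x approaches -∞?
Evaluate the dominant behaviour as x → -∞; each term tends to a finite value or vanishes.
Limit = 5.

Final answer: 5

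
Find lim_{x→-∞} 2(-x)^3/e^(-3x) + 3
The quotient is an ∞/∞ indeterminate form as x → -∞.
Compare growth rates of the dominant terms (exponentials ≫ polynomials ≫ logarithms), or apply L'Hôpital's rule; the quotient → 0.
Adding the constant: 0 + 3 = 3. Limit = 3.

Final answer: 3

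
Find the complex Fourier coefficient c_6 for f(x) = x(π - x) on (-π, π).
Compute the real Fourier coefficients first: a_6 = -1/9, b_6 = -π/3.
Then c_6 = (a_6 − i·b_6)/2 = -1/18 + i·π/6.

Final answer: -1/18 + i·π/6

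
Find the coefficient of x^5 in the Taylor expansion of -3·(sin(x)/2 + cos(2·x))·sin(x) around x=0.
Expand to order 5: -3·(sin(x)/2 + cos(2·x))·sin(x) = -121·x^5/40 + x^4/2 + 13·x^3/2 - 3·x^2/2 - 3·x + O(x^6).
The coefficient of x^5 is -121/40.

Final answer: -121/40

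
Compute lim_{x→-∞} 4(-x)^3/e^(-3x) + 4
The quotient is an ∞/∞ indeterminate form as x → -∞.
Compare growth rates of the dominant terms (exponentials ≫ polynomials ≫ logarithms), or apply L'Hôpital's rule; the quotient → 0.
Adding the constant: 0 + 4 = 4. Limit = 4.

Final answer: 4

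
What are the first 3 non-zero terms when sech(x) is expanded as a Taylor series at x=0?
5·x^4/24 - x^2/2 + 1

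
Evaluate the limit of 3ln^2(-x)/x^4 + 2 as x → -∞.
The quotient is an ∞/∞ indeterminate form as x → -∞.
Compare growth rates of the dominant terms (exponentials ≫ polynomials ≫ logarithms), or apply L'Hôpital's rule; the quotient → 0.
Adding the constant: 0 + 2 = 2. Limit = 2.

Final answer: 2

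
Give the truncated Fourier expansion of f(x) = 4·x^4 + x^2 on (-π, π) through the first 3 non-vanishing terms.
(188 - 32·π^2)·cos(x) + (-11 + 8·π^2)·cos(2·x) + π^2/3 + 4·π^4/5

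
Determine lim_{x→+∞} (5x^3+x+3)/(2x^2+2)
This is an ∞/∞ indeterminate form as x → +∞.
Divide numerator and denominator by x^3 and let the lower-order terms vanish; the numerator's degree 3 exceeds the denominator's degree 2, so the quotient diverges.
Limit = ∞.

Final answer: ∞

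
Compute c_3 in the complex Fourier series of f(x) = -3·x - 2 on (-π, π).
Compute the real Fourier coefficients first: a_3 = 0, b_3 = -2.
Then c_3 = (a_3 − i·b_3)/2 = i.

Final answer: i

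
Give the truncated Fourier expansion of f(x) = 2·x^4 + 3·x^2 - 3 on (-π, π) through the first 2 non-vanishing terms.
(84 - 16·π^2)·cos(x) - 3 + π^2 + 2·π^4/5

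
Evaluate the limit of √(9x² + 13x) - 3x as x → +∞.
As x → +∞: multiply by the conjugate to get (13x)/(√(9x²+13x)+3x); the denominator ~ 6x, so the limit is 13/6.
Limit = 13/6.

Final answer: 13/6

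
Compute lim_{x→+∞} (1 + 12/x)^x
As x → +∞: this is the defining limit (1 + 12/x)^x → e^12.
Limit = e^(12).

Final answer: e^(12)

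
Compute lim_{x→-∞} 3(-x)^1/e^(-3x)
This is an ∞/∞ indeterminate form as x → -∞.
Compare growth rates of the dominant terms (exponentials ≫ polynomials ≫ logarithms), or apply L'Hôpital's rule; the quotient → 0.
Limit = 0.

Final answer: 0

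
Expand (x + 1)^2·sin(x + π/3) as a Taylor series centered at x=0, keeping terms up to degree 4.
x^4·(-11·√(3)/48 - 1/6) + x^3·(5/12 - √(3)/2) + x^2·(√(3)/4 + 1) + x·(1/2 + √(3)) + √(3)/2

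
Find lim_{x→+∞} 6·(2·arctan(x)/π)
Evaluate the dominant behaviour as x → +∞; each term tends to a finite value or vanishes.
Limit = 6.

Final answer: 6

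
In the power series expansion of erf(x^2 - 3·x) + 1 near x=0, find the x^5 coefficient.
Expand to order 5: erf(x^2 - 3·x) + 1 = -213·x^5/(5·√(π)) - 18·x^4/√(π) + 18·x^3/√(π) + 2·x^2/√(π) - 6·x/√(π) + 1 + O(x^6).
The coefficient of x^5 is -213/(5·√(π)).

Final answer: -213/(5·√(π))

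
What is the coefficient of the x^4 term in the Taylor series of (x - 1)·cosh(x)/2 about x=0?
Expand to order 4: (x - 1)·cosh(x)/2 = -x^4/48 + x^3/4 - x^2/4 + x/2 - 1/2 + O(x^5).
The coefficient of x^4 is -1/48.

Final answer: -1/48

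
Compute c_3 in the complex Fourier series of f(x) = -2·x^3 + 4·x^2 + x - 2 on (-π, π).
Compute the real Fourier coefficients first: a_3 = -16/9, b_3 = 14/9 - 4·π^2/3.
Then c_3 = (a_3 − i·b_3)/2 = -8/9 - 7·i/9 + 2·i·π^2/3.

Final answer: -8/9 - 7·i/9 + 2·i·π^2/3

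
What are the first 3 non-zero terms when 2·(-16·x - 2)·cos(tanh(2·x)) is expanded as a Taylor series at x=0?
8·x^2 - 32·x - 4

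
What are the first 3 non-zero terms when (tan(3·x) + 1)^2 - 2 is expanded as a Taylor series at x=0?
9·x^2 + 6·x - 1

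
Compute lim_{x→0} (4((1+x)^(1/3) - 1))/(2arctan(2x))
Both numerator and denominator → 0 as x → 0; this is a 0/0 indeterminate form.
Expand each to leading order near x = 0: numerator ~ 4·x/3, denominator ~ 4·x.
The limit of the ratio is 1/3.

Final answer: 1/3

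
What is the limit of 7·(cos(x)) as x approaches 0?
Direct substitution at x = 0 gives 7.

Final answer: 7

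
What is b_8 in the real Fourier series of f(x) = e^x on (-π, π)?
b_8 = (1/π) ∫_{-π}^{π} f(x)·sin(8x) dx.
Evaluate the integral (use parity and integration by parts as needed): b_8 = (8 - 8·e^(2·π))·e^(-π)/(65·π).

Final answer: (8 - 8·e^(2·π))·e^(-π)/(65·π)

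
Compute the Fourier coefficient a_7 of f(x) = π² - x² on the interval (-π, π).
a_7 = (1/π) ∫_{-π}^{π} f(x)·cos(7x) dx.
Evaluate the integral (use parity and integration by parts as needed): a_7 = 4/49.

Final answer: 4/49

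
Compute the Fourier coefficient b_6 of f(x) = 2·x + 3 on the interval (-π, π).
b_6 = (1/π) ∫_{-π}^{π} f(x)·sin(6x) dx.
Evaluate the integral (use parity and integration by parts as needed): b_6 = -2/3.

Final answer: -2/3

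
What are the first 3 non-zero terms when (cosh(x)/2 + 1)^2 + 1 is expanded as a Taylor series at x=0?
x^4/8 + 3·x^2/4 + 13/4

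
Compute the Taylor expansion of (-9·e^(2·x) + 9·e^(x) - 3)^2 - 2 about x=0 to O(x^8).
27501·x^7/140 + 3087·x^6/10 + 3987·x^5/10 + 405·x^4 + 306·x^3 + 162·x^2 + 54·x + 7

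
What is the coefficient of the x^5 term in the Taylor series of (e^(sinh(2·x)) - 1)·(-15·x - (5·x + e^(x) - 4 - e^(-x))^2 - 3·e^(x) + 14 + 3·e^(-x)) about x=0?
-132/5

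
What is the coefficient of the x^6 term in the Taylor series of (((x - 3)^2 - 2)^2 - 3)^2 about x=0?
Expand to order 6: (((x - 3)^2 - 2)^2 - 3)^2 = 244·x^6 - 1368·x^5 + 4608·x^4 - 9504·x^3 + 11656·x^2 - 7728·x + 2116 + O(x^7).
The coefficient of x^6 is 244.

Final answer: 244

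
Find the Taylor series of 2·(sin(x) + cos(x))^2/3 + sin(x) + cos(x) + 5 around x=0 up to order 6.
-x^6/720 + 67·x^5/360 + x^4/24 - 19·x^3/18 - x^2/2 + 7·x/3 + 20/3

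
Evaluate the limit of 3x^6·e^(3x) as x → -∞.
This is a 0·∞ indeterminate form at x → -∞.
Rewrite the product as 3x^6 / e^(-3x) (an ∞/∞ form) and apply L'Hôpital, or use the standard hierarchy e^(3|x|) ≫ |x^6| as x → -∞.
The indeterminate product → 0, so the limit = 0.

Final answer: 0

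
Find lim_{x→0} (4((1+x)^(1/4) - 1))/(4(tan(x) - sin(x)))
Both numerator and denominator → 0 as x → 0; this is a 0/0 indeterminate form.
Expand each to leading order near x = 0: numerator ~ x, denominator ~ 2·x^3.
The limit of the ratio is ∞.

Final answer: ∞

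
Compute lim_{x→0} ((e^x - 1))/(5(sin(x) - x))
Both numerator and denominator → 0 as x → 0; this is a 0/0 indeterminate form.
Expand each to leading order near x = 0: numerator ~ x, denominator ~ -5·x^3/6.
The limit of the ratio is -∞.

Final answer: -∞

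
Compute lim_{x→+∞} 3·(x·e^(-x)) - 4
Evaluate the dominant behaviour as x → +∞; each term tends to a finite value or vanishes.
Limit = -4.

Final answer: -4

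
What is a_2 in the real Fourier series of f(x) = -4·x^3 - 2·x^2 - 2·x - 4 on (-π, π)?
a_2 = (1/π) ∫_{-π}^{π} f(x)·cos(2x) dx.
Evaluate the integral (use parity and integration by parts as needed): a_2 = -2.

Final answer: -2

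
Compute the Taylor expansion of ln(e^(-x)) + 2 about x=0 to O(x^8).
2 - x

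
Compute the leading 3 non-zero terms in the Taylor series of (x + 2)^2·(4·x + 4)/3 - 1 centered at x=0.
20·x^2/3 + 32·x/3 + 13/3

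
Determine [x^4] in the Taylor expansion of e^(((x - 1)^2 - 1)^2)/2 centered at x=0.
Expand to order 4: e^(((x - 1)^2 - 1)^2)/2 = 9·x^4/2 - 2·x^3 + 2·x^2 + 1/2 + O(x^5).
The coefficient of x^4 is 9/2.

Final answer: 9/2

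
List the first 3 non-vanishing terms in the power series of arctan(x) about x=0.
x^5/5 - x^3/3 + x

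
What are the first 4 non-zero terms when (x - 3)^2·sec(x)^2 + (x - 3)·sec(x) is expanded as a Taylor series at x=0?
-11·x^3/2 + 17·x^2/2 - 5·x + 6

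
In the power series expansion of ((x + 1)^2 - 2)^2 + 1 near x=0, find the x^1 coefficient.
Expand to order 1: ((x + 1)^2 - 2)^2 + 1 = 2 - 4·x + O(x^2).
The coefficient of x^1 is -4.

Final answer: -4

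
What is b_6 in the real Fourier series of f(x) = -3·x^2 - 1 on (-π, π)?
b_6 = (1/π) ∫_{-π}^{π} f(x)·sin(6x) dx.
Evaluate the integral (use parity and integration by parts as needed): b_6 = 0.

Final answer: 0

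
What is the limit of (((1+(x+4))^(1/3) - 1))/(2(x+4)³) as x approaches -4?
Both numerator and denominator → 0 as x → -4; this is a 0/0 indeterminate form.
Expand each to leading order near x = -4: numerator ~ (x + 4)/3, denominator ~ 2·(x + 4)^3.
The limit of the ratio is ∞.

Final answer: ∞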